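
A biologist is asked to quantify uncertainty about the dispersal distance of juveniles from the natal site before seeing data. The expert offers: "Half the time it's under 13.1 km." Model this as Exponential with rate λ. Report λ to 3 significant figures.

Exponential median = ln 2 / λ, so λ = ln 2 / 13.1 = 0.0529.

λ ≈ 0.0529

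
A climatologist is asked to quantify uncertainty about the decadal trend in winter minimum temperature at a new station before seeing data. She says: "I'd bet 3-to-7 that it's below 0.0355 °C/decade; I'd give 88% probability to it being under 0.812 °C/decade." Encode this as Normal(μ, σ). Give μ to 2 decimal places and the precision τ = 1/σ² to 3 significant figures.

μ = 0.28, τ = 4.79

For Normal(μ,σ), the p-quantile is μ + z_p·σ. Here z_{0.3} = -0.5244, z_{0.88} = 1.175.
So 0.0355 = μ − 0.5244σ and 0.812 = μ + 1.175σ.
Subtracting: σ = (0.812 − 0.0355)/(1.175 − (-0.5244)) = 0.46.
Then μ = 0.0355 − (-0.5244)·0.46 = 0.28.
Precision τ = 1/σ² = 1/0.4569² = 4.79.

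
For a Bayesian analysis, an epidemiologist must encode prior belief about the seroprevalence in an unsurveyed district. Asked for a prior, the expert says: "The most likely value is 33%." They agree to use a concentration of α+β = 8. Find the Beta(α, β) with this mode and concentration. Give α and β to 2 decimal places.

For α,β > 1 the Beta mode is (α−1)/(α+β−2). With α+β = 8, the mode is (α−1)/6.
Set (α−1)/6 = 0.33 → α = 1 + 0.33·6 = 2.98.
β = 8 − α = 5.02.

α = 2.98, β = 5.02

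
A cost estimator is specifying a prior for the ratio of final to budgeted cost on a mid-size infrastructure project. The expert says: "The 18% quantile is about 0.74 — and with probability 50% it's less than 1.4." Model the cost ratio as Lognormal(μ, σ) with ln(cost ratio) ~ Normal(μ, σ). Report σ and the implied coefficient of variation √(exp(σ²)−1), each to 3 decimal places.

If T ~ Lognormal(μ,σ) then ln T ~ Normal(μ,σ), so the p-quantile of ln T is μ + z_p·σ.
ln(0.74) = -0.3011 and ln(1.4) = 0.3365; z_{0.18} = -0.9154, z_{0.5} = 0.
σ = (0.3365 − -0.3011)/(0 − (-0.9154)) = 0.697.
μ = -0.3011 − (-0.9154)·0.697 = 0.336.
CV = √(exp(σ²)−1) = √(exp(0.4852)−1) = 0.790.

σ ≈ 0.697, CV ≈ 0.790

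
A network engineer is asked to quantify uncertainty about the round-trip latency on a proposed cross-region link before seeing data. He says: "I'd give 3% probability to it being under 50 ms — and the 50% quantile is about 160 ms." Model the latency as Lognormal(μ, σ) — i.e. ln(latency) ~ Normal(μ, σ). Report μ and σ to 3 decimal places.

If T ~ Lognormal(μ,σ) then ln T ~ Normal(μ,σ), so the p-quantile of ln T is μ + z_p·σ.
ln(50) = 3.912 and ln(160) = 5.075; z_{0.03} = -1.881, z_{0.5} = 0.
σ = (5.075 − 3.912)/(0 − (-1.881)) = 0.618.
μ = 3.912 − (-1.881)·0.618 = 5.075.

μ ≈ 5.075, σ ≈ 0.618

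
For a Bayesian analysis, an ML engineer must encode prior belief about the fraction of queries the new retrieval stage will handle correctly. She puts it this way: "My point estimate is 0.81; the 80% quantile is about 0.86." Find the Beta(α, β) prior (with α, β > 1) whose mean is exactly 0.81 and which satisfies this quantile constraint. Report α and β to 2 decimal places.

With mean 0.81 fixed, write α = 0.81s, β = 0.19s where s = α+β.
Need P(θ < 0.86) = 0.8 under Beta(0.81s, 0.19s). Normal approximation: (q−m)/√(m(1−m)/s) ≈ z_{0.8} = 0.842, so s ≈ 0.81·0.19·(0.842)²/(0.86−0.81)² = 43.6.
At s = 43.6: P(θ<0.86) ≈ 0.795. Adjusting to match 0.8 gives s ≈ 45.18.
So α = 0.81·45.18 ≈ 36.59, β = 0.19·45.18 ≈ 8.58.

α ≈ 36.59, β ≈ 8.58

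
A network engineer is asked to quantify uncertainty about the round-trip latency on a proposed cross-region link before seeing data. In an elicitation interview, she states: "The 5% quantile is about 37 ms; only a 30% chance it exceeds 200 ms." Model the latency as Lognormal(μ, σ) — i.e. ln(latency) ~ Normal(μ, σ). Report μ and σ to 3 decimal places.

μ ≈ 4.890, σ ≈ 0.778

If T ~ Lognormal(μ,σ) then ln T ~ Normal(μ,σ), so the p-quantile of ln T is μ + z_p·σ.
ln(37) = 3.611 and ln(200) = 5.298; z_{0.05} = -1.645, z_{0.7} = 0.5244.
σ = (5.298 − 3.611)/(0.5244 − (-1.645)) = 0.778.
μ = 3.611 − (-1.645)·0.778 = 4.890.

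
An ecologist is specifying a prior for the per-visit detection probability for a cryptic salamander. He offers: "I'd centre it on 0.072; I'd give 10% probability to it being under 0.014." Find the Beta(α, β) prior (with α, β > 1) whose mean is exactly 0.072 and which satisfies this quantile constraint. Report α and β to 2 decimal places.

α ≈ 1.43, β ≈ 18.47

With mean 0.072 fixed, write α = 0.072s, β = 0.928s where s = α+β.
Need P(θ < 0.014) = 0.1 under Beta(0.072s, 0.928s). Normal approximation: (q−m)/√(m(1−m)/s) ≈ z_{0.1} = -1.28, so s ≈ 0.072·0.928·(-1.28)²/(0.014−0.072)² = 32.6.
At s = 32.6: P(θ<0.014) ≈ 0.037. Adjusting to match 0.1 gives s ≈ 19.90.
So α = 0.072·19.90 ≈ 1.43, β = 0.928·19.90 ≈ 18.47.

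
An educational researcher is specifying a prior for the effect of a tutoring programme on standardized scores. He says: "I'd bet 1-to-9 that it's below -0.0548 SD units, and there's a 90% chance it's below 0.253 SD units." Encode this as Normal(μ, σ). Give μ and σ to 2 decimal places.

For Normal(μ,σ), the p-quantile is μ + z_p·σ. Here z_{0.1} = -1.282, z_{0.9} = 1.282.
So -0.0548 = μ − 1.282σ and 0.253 = μ + 1.282σ.
Subtracting: σ = (0.253 − -0.0548)/(1.282 − (-1.282)) = 0.12.
Then μ = -0.0548 − (-1.282)·0.12 = 0.10.

μ = 0.10, σ = 0.12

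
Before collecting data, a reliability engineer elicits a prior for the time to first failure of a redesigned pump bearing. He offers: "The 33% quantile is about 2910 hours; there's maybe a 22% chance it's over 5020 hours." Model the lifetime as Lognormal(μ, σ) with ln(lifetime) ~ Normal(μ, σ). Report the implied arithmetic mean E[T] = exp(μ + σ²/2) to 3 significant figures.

If T ~ Lognormal(μ,σ) then ln T ~ Normal(μ,σ), so the p-quantile of ln T is μ + z_p·σ.
ln(2910) = 7.976 and ln(5020) = 8.521; z_{0.33} = -0.4399, z_{0.78} = 0.7722.
σ = (8.521 − 7.976)/(0.7722 − (-0.4399)) = 0.450.
μ = 7.976 − (-0.4399)·0.450 = 8.174.
E[T] = exp(μ + σ²/2) = exp(8.174 + 0.1012) = 3920 hours.

E[T] ≈ 3920 hours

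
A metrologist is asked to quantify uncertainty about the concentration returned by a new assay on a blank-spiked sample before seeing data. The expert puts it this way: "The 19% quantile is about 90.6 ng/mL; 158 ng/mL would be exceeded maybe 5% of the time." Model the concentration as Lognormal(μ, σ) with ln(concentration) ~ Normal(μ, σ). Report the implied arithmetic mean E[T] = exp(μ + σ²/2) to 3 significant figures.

If T ~ Lognormal(μ,σ) then ln T ~ Normal(μ,σ), so the p-quantile of ln T is μ + z_p·σ.
ln(90.6) = 4.506 and ln(158) = 5.063; z_{0.19} = -0.8779, z_{0.95} = 1.645.
σ = (5.063 − 4.506)/(1.645 − (-0.8779)) = 0.220.
μ = 4.506 − (-0.8779)·0.220 = 4.700.
E[T] = exp(μ + σ²/2) = exp(4.700 + 0.0243) = 113 ng/mL.

E[T] ≈ 113 ng/mL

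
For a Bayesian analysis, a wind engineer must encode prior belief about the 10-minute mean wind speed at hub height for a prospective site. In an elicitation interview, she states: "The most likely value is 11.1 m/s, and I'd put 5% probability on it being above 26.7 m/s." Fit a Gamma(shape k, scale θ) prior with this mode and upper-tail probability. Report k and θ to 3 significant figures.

k ≈ 4.54, θ ≈ 3.14

Gamma(k,θ) with k>1 has mode (k−1)θ, so θ = 11.1/(k−1).
Need P(X < 26.7) = 0.95 with θ tied to k this way. Start at k = 2, θ = 11.1: P(X<26.7) ≈ 0.693.
Too low — raise k to concentrate. Iterating converges to k ≈ 4.54.
Then θ = 11.1/(4.54−1) ≈ 3.14.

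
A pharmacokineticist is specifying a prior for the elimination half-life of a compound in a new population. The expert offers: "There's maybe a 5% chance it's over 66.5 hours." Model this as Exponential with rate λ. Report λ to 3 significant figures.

P(T > 66.5) = e^(−λ·66.5) = 0.05, so λ = −ln(0.05)/66.5 = 0.045.

λ ≈ 0.045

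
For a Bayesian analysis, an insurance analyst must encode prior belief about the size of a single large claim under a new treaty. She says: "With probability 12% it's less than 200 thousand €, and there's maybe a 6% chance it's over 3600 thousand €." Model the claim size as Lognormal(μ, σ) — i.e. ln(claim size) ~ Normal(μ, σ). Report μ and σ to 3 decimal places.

μ ≈ 6.542, σ ≈ 1.059

If T ~ Lognormal(μ,σ) then ln T ~ Normal(μ,σ), so the p-quantile of ln T is μ + z_p·σ.
ln(200) = 5.298 and ln(3600) = 8.189; z_{0.12} = -1.175, z_{0.94} = 1.555.
σ = (8.189 − 5.298)/(1.555 − (-1.175)) = 1.059.
μ = 5.298 − (-1.175)·1.059 = 6.542.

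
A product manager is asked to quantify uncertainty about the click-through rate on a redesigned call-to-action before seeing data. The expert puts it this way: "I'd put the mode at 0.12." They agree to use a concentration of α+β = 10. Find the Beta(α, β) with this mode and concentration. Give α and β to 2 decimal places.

For α,β > 1 the Beta mode is (α−1)/(α+β−2). With α+β = 10, the mode is (α−1)/8.
Set (α−1)/8 = 0.12 → α = 1 + 0.12·8 = 1.96.
β = 10 − α = 8.04.

α = 1.96, β = 8.04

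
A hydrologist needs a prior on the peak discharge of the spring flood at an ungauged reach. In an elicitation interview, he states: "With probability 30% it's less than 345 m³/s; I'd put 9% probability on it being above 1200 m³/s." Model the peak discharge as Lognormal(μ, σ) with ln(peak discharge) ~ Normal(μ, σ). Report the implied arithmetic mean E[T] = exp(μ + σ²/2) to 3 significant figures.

If T ~ Lognormal(μ,σ) then ln T ~ Normal(μ,σ), so the p-quantile of ln T is μ + z_p·σ.
ln(345) = 5.844 and ln(1200) = 7.09; z_{0.3} = -0.5244, z_{0.91} = 1.341.
σ = (7.09 − 5.844)/(1.341 − (-0.5244)) = 0.668.
μ = 5.844 − (-0.5244)·0.668 = 6.194.
E[T] = exp(μ + σ²/2) = exp(6.194 + 0.2233) = 612 m³/s.

E[T] ≈ 612 m³/s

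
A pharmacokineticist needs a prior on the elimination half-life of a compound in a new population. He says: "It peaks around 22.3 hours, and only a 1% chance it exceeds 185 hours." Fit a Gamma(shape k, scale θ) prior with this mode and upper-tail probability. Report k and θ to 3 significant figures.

Gamma(k,θ) with k>1 has mode (k−1)θ, so θ = 22.3/(k−1).
Need P(X < 185) = 0.99 with θ tied to k this way. Start at k = 2, θ = 22.3: P(X<185) ≈ 0.998.
Too high — lower k to spread out. Iterating converges to k ≈ 1.74.
Then θ = 22.3/(1.74−1) ≈ 30.1.

k ≈ 1.74, θ ≈ 30.1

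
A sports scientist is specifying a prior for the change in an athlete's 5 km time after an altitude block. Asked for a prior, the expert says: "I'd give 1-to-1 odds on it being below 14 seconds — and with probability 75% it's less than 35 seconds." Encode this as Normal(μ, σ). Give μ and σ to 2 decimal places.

For Normal(μ,σ), the p-quantile is μ + z_p·σ. Here z_{0.5} = 0, z_{0.75} = 0.6745.
So 14 = μ + 0σ and 35 = μ + 0.6745σ.
Subtracting: σ = (35 − 14)/(0.6745 − (0)) = 31.13.
Then μ = 14 − (0)·31.13 = 14.00.

μ = 14.00, σ = 31.13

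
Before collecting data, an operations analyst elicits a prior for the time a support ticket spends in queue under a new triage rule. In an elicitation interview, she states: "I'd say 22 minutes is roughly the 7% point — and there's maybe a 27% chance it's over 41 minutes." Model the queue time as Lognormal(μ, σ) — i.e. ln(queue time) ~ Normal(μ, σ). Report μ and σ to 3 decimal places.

If T ~ Lognormal(μ,σ) then ln T ~ Normal(μ,σ), so the p-quantile of ln T is μ + z_p·σ.
ln(22) = 3.091 and ln(41) = 3.714; z_{0.07} = -1.476, z_{0.73} = 0.6128.
σ = (3.714 − 3.091)/(0.6128 − (-1.476)) = 0.298.
μ = 3.091 − (-1.476)·0.298 = 3.531.

μ ≈ 3.531, σ ≈ 0.298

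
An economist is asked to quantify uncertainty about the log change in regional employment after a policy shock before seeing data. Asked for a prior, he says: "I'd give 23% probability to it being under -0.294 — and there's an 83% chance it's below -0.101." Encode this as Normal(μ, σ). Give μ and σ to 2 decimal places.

μ = -0.21, σ = 0.11

For Normal(μ,σ), the p-quantile is μ + z_p·σ. Here z_{0.23} = -0.7388, z_{0.83} = 0.9542.
So -0.294 = μ − 0.7388σ and -0.101 = μ + 0.9542σ.
Subtracting: σ = (-0.101 − -0.294)/(0.9542 − (-0.7388)) = 0.11.
Then μ = -0.294 − (-0.7388)·0.11 = -0.21.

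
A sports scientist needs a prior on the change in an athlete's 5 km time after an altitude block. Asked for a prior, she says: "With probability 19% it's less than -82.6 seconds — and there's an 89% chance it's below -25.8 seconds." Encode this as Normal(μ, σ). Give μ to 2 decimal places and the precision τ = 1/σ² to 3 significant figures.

The p-quantile of Normal(μ,σ) is μ + z_p·σ, with z_{0.19} = -0.8779 and z_{0.89} = 1.227.
Eliminate σ: μ = (z₂·x₁ − z₁·x₂)/(z₂ − z₁) = (1.227·-82.6 − (-0.8779)·-25.8)/2.104 = -58.90.
Then σ = (x₂ − x₁)/(z₂ − z₁) = (-25.8 − -82.6)/2.104 = 26.99.
Precision τ = 1/σ² = 1/26.99² = 0.00137.

μ = -58.90, τ = 0.00137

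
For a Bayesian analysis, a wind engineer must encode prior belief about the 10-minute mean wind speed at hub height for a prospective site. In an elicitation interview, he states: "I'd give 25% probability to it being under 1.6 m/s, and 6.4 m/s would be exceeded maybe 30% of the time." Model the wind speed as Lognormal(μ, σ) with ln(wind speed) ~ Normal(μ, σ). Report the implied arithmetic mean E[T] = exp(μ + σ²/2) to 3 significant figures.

E[T] ≈ 6.81 m/s

If T ~ Lognormal(μ,σ) then ln T ~ Normal(μ,σ), so the p-quantile of ln T is μ + z_p·σ.
ln(1.6) = 0.47 and ln(6.4) = 1.856; z_{0.25} = -0.6745, z_{0.7} = 0.5244.
σ = (1.856 − 0.47)/(0.5244 − (-0.6745)) = 1.156.
μ = 0.47 − (-0.6745)·1.156 = 1.250.
E[T] = exp(μ + σ²/2) = exp(1.250 + 0.6685) = 6.81 m/s.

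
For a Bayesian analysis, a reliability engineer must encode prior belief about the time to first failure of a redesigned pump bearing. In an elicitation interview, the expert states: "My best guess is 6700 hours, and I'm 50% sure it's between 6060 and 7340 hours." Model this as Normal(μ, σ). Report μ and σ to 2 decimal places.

A symmetric 50% interval runs μ ± z·σ with z = 0.6745.
Half-width = 640, so σ = 640/0.6745 = 948.87.
μ is the stated best guess, 6700.00.

μ = 6700.00, σ = 948.87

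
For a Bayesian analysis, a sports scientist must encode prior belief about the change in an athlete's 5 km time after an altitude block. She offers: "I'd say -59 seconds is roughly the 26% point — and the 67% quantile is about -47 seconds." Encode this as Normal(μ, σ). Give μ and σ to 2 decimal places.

The p-quantile of Normal(μ,σ) is μ + z_p·σ, with z_{0.26} = -0.6433 and z_{0.67} = 0.4399.
Eliminate σ: μ = (z₂·x₁ − z₁·x₂)/(z₂ − z₁) = (0.4399·-59 − (-0.6433)·-47)/1.083 = -51.87.
Then σ = (x₂ − x₁)/(z₂ − z₁) = (-47 − -59)/1.083 = 11.08.

μ = -51.87, σ = 11.08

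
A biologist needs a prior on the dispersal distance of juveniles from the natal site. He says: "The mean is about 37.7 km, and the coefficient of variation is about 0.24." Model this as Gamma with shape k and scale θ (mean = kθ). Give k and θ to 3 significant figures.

For Gamma(k, scale θ): mean = kθ, variance = kθ², so CV = 1/√k.
CV = 0.24, hence k = 1/CV² = 17.4.
Then θ = mean/k = 37.7/17.4 = 2.17.

k ≈ 17.4, θ ≈ 2.17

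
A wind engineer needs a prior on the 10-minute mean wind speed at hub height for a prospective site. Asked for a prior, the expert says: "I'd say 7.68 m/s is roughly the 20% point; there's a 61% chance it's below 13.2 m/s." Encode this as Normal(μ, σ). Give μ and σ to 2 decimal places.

The p-quantile of Normal(μ,σ) is μ + z_p·σ, with z_{0.2} = -0.8416 and z_{0.61} = 0.2793.
Eliminate σ: μ = (z₂·x₁ − z₁·x₂)/(z₂ − z₁) = (0.2793·7.68 − (-0.8416)·13.2)/1.121 = 11.82.
Then σ = (x₂ − x₁)/(z₂ − z₁) = (13.2 − 7.68)/1.121 = 4.92.

μ = 11.82, σ = 4.92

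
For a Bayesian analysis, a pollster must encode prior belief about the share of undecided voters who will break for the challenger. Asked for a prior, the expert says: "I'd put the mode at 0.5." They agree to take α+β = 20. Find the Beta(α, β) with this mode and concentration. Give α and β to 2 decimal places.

For α,β > 1 the Beta mode is (α−1)/(α+β−2). With α+β = 20, the mode is (α−1)/18.
Set (α−1)/18 = 0.5 → α = 1 + 0.5·18 = 10.00.
β = 20 − α = 10.00.

α = 10.00, β = 10.00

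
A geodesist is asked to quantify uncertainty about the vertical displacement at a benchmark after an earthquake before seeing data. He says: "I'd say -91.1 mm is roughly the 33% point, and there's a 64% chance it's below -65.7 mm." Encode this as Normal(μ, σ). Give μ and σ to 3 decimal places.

For Normal(μ,σ), the p-quantile is μ + z_p·σ. Here z_{0.33} = -0.4399, z_{0.64} = 0.3585.
So -91.1 = μ − 0.4399σ and -65.7 = μ + 0.3585σ.
Subtracting: σ = (-65.7 − -91.1)/(0.3585 − (-0.4399)) = 31.815.
Then μ = -91.1 − (-0.4399)·31.815 = -77.104.

μ = -77.104, σ = 31.815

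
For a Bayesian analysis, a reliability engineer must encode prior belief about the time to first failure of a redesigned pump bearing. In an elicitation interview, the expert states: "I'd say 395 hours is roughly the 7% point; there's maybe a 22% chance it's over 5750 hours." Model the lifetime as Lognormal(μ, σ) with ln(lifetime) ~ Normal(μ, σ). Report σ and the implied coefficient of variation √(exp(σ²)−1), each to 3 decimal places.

If T ~ Lognormal(μ,σ) then ln T ~ Normal(μ,σ), so the p-quantile of ln T is μ + z_p·σ.
ln(395) = 5.979 and ln(5750) = 8.657; z_{0.07} = -1.476, z_{0.78} = 0.7722.
σ = (8.657 − 5.979)/(0.7722 − (-1.476)) = 1.191.
μ = 5.979 − (-1.476)·1.191 = 7.737.
CV = √(exp(σ²)−1) = √(exp(1.4192)−1) = 1.770.

σ ≈ 1.191, CV ≈ 1.770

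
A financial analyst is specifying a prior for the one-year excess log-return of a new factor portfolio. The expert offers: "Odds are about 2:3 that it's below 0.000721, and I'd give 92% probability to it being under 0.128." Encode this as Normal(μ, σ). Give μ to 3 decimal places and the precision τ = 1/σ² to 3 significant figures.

μ = 0.020, τ = 170

The p-quantile of Normal(μ,σ) is μ + z_p·σ, with z_{0.4} = -0.2533 and z_{0.92} = 1.405.
Eliminate σ: μ = (z₂·x₁ − z₁·x₂)/(z₂ − z₁) = (1.405·0.000721 − (-0.2533)·0.128)/1.658 = 0.020.
Then σ = (x₂ − x₁)/(z₂ − z₁) = (0.128 − 0.000721)/1.658 = 0.077.
Precision τ = 1/σ² = 1/0.07675² = 170.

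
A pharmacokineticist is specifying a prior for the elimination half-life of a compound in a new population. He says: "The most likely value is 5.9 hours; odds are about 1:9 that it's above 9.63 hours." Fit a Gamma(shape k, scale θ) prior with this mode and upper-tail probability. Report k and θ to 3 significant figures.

k ≈ 8.85, θ ≈ 0.752

Gamma(k,θ) with k>1 has mode (k−1)θ, so θ = 5.9/(k−1).
Need P(X < 9.63) = 0.9 with θ tied to k this way. Start at k = 2, θ = 5.9: P(X<9.63) ≈ 0.485.
Too low — raise k to concentrate. Iterating converges to k ≈ 8.85.
Then θ = 5.9/(8.85−1) ≈ 0.752.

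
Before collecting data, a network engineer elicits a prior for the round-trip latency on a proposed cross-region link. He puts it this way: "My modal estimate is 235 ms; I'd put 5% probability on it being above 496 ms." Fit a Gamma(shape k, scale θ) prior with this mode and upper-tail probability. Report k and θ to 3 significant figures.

Gamma(k,θ) with k>1 has mode (k−1)θ, so θ = 235/(k−1).
Need P(X < 496) = 0.95 with θ tied to k this way. Start at k = 2, θ = 235: P(X<496) ≈ 0.623.
Too low — raise k to concentrate. Iterating converges to k ≈ 5.95.
Then θ = 235/(5.95−1) ≈ 47.5.

k ≈ 5.95, θ ≈ 47.5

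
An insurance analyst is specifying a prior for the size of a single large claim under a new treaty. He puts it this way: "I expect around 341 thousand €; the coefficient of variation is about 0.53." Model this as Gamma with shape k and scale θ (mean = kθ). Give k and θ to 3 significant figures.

For Gamma(k, scale θ): mean = kθ, variance = kθ², so CV = 1/√k.
CV = 0.53, hence k = 1/CV² = 3.56.
Then θ = mean/k = 341/3.56 = 95.8.

k ≈ 3.56, θ ≈ 95.8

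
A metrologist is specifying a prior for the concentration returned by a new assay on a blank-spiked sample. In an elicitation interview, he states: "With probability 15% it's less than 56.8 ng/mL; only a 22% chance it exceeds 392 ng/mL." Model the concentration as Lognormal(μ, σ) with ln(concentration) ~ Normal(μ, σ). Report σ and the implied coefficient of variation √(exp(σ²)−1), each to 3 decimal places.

If T ~ Lognormal(μ,σ) then ln T ~ Normal(μ,σ), so the p-quantile of ln T is μ + z_p·σ.
ln(56.8) = 4.04 and ln(392) = 5.971; z_{0.15} = -1.036, z_{0.78} = 0.7722.
σ = (5.971 − 4.04)/(0.7722 − (-1.036)) = 1.068.
μ = 4.04 − (-1.036)·1.068 = 5.147.
CV = √(exp(σ²)−1) = √(exp(1.1408)−1) = 1.459.

σ ≈ 1.068, CV ≈ 1.459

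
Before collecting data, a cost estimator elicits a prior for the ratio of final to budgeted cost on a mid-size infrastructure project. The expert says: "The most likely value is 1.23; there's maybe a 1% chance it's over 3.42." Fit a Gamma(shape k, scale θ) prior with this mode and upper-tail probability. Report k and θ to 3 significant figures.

Gamma(k,θ) with k>1 has mode (k−1)θ, so θ = 1.23/(k−1).
Need P(X < 3.42) = 0.99 with θ tied to k this way. Start at k = 2, θ = 1.23: P(X<3.42) ≈ 0.766.
Too low — raise k to concentrate. Iterating converges to k ≈ 5.38.
Then θ = 1.23/(5.38−1) ≈ 0.281.

k ≈ 5.38, θ ≈ 0.281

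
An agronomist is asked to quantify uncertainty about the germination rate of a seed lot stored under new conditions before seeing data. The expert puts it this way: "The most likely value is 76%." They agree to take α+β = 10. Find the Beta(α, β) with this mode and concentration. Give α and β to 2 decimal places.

α = 7.08, β = 2.92

For α,β > 1 the Beta mode is (α−1)/(α+β−2). With α+β = 10, the mode is (α−1)/8.
Set (α−1)/8 = 0.76 → α = 1 + 0.76·8 = 7.08.
β = 10 − α = 2.92.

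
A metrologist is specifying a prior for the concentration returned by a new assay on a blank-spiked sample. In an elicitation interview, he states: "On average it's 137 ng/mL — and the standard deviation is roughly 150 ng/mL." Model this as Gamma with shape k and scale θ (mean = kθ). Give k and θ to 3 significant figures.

k ≈ 0.834, θ ≈ 164

For Gamma(k, scale θ): mean = kθ, variance = kθ², so CV = 1/√k.
CV = SD/mean = 150/137 = 1.095, hence k = 1/CV² = 0.834.
Then θ = mean/k = 137/0.834 = 164.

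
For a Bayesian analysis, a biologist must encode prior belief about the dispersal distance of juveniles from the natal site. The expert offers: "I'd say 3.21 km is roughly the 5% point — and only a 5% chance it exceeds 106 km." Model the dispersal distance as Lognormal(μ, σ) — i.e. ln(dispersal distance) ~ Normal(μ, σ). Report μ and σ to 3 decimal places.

If T ~ Lognormal(μ,σ) then ln T ~ Normal(μ,σ), so the p-quantile of ln T is μ + z_p·σ.
ln(3.21) = 1.166 and ln(106) = 4.663; z_{0.05} = -1.645, z_{0.95} = 1.645.
σ = (4.663 − 1.166)/(1.645 − (-1.645)) = 1.063.
μ = 1.166 − (-1.645)·1.063 = 2.915.

μ ≈ 2.915, σ ≈ 1.063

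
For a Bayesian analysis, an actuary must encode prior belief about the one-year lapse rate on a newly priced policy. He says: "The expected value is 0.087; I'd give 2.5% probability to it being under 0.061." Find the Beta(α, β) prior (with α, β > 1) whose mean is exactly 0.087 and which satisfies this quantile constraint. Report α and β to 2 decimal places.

With mean 0.087 fixed, write α = 0.087s, β = 0.913s where s = α+β.
Need P(θ < 0.061) = 0.025 under Beta(0.087s, 0.913s). Normal approximation: (q−m)/√(m(1−m)/s) ≈ z_{0.025} = -1.96, so s ≈ 0.087·0.913·(-1.96)²/(0.061−0.087)² = 451.4.
At s = 451.4: P(θ<0.061) ≈ 0.017. Adjusting to match 0.025 gives s ≈ 385.54.
So α = 0.087·385.54 ≈ 33.54, β = 0.913·385.54 ≈ 352.00.

α ≈ 33.54, β ≈ 352.00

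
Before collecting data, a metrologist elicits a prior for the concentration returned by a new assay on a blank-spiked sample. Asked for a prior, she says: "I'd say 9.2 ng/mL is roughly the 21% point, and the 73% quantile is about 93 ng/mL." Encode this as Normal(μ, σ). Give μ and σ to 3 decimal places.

The p-quantile of Normal(μ,σ) is μ + z_p·σ, with z_{0.21} = -0.8064 and z_{0.73} = 0.6128.
Eliminate σ: μ = (z₂·x₁ − z₁·x₂)/(z₂ − z₁) = (0.6128·9.2 − (-0.8064)·93)/1.419 = 56.816.
Then σ = (x₂ − x₁)/(z₂ − z₁) = (93 − 9.2)/1.419 = 59.046.

μ = 56.816, σ = 59.046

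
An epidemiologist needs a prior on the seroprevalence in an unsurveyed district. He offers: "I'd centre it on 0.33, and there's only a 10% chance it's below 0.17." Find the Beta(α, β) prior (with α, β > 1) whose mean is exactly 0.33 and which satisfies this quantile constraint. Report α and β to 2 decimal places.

With mean 0.33 fixed, write α = 0.33s, β = 0.67s where s = α+β.
Need P(θ < 0.17) = 0.1 under Beta(0.33s, 0.67s). Normal approximation: (q−m)/√(m(1−m)/s) ≈ z_{0.1} = -1.28, so s ≈ 0.33·0.67·(-1.28)²/(0.17−0.33)² = 14.2.
At s = 14.2: P(θ<0.17) ≈ 0.085. Adjusting to match 0.1 gives s ≈ 12.59.
So α = 0.33·12.59 ≈ 4.15, β = 0.67·12.59 ≈ 8.43.

α ≈ 4.15, β ≈ 8.43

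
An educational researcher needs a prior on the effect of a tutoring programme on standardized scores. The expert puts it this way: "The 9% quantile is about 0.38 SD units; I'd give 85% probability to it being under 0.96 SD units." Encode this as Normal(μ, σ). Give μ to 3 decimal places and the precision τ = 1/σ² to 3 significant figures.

μ = 0.707, τ = 16.8

The p-quantile of Normal(μ,σ) is μ + z_p·σ, with z_{0.09} = -1.341 and z_{0.85} = 1.036.
Eliminate σ: μ = (z₂·x₁ − z₁·x₂)/(z₂ − z₁) = (1.036·0.38 − (-1.341)·0.96)/2.377 = 0.707.
Then σ = (x₂ − x₁)/(z₂ − z₁) = (0.96 − 0.38)/2.377 = 0.244.
Precision τ = 1/σ² = 1/0.244² = 16.8.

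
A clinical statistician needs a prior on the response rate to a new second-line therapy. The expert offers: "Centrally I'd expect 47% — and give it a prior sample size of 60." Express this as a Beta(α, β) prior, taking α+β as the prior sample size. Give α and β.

α = 28.2, β = 31.8

Under the effective-sample-size interpretation, Beta(α, β) has prior mean α/(α+β) and prior sample size α+β.
So α+β = 60 and α/(α+β) = 0.47, giving α = 0.47·60 = 28.2 and β = 60 − 28.2 = 31.8.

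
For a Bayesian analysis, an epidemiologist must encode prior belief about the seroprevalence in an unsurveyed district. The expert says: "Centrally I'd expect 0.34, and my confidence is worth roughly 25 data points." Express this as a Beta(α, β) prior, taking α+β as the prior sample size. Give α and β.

Under the effective-sample-size interpretation, Beta(α, β) has prior mean α/(α+β) and prior sample size α+β.
So α+β = 25 and α/(α+β) = 0.34, giving α = 0.34·25 = 8.5 and β = 25 − 8.5 = 16.5.

α = 8.5, β = 16.5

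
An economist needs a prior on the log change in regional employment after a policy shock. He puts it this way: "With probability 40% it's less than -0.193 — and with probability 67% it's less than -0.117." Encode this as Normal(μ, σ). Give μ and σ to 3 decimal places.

For Normal(μ,σ), the p-quantile is μ + z_p·σ. Here z_{0.4} = -0.2533, z_{0.67} = 0.4399.
So -0.193 = μ − 0.2533σ and -0.117 = μ + 0.4399σ.
Subtracting: σ = (-0.117 − -0.193)/(0.4399 − (-0.2533)) = 0.110.
Then μ = -0.193 − (-0.2533)·0.110 = -0.165.

μ = -0.165, σ = 0.110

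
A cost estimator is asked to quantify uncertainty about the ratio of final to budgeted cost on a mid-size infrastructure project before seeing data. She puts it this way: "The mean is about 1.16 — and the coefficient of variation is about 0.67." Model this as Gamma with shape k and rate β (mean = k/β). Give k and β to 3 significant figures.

k ≈ 2.23, β ≈ 1.92

For Gamma(k, rate β): mean = k/β, variance = k/β², so CV = 1/√k.
CV = 0.67, hence k = 1/CV² = 2.23.
Then β = k/mean = 2.23/1.16 = 1.92.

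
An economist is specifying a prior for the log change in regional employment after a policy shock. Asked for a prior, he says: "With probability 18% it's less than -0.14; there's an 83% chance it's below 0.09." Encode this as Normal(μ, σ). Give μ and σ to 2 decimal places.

μ = -0.03, σ = 0.12

For Normal(μ,σ), the p-quantile is μ + z_p·σ. Here z_{0.18} = -0.9154, z_{0.83} = 0.9542.
So -0.14 = μ − 0.9154σ and 0.09 = μ + 0.9542σ.
Subtracting: σ = (0.09 − -0.14)/(0.9542 − (-0.9154)) = 0.12.
Then μ = -0.14 − (-0.9154)·0.12 = -0.03.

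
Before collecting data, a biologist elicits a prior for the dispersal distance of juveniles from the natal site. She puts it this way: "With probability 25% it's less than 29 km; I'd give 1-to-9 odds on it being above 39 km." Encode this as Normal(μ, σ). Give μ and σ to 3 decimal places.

μ = 32.448, σ = 5.112

For Normal(μ,σ), the p-quantile is μ + z_p·σ. Here z_{0.25} = -0.6745, z_{0.9} = 1.282.
So 29 = μ − 0.6745σ and 39 = μ + 1.282σ.
Subtracting: σ = (39 − 29)/(1.282 − (-0.6745)) = 5.112.
Then μ = 29 − (-0.6745)·5.112 = 32.448.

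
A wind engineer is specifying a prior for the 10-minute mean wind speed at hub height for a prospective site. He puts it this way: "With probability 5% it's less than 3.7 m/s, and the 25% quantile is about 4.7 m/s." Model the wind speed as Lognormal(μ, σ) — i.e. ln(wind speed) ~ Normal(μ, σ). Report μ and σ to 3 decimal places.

μ ≈ 1.714, σ ≈ 0.247

If T ~ Lognormal(μ,σ) then ln T ~ Normal(μ,σ), so the p-quantile of ln T is μ + z_p·σ.
ln(3.7) = 1.308 and ln(4.7) = 1.548; z_{0.05} = -1.645, z_{0.25} = -0.6745.
σ = (1.548 − 1.308)/(-0.6745 − (-1.645)) = 0.247.
μ = 1.308 − (-1.645)·0.247 = 1.714.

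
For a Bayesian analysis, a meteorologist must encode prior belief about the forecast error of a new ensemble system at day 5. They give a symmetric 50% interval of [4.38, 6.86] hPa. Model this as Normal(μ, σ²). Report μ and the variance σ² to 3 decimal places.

μ = 5.620, σ² = 3.380

A symmetric 50% interval runs μ ± z·σ with z = 0.6745.
Half-width = 1.24, so σ = 1.24/0.6745 = 1.8384 and σ² = 3.380.
μ is the interval midpoint, 5.620.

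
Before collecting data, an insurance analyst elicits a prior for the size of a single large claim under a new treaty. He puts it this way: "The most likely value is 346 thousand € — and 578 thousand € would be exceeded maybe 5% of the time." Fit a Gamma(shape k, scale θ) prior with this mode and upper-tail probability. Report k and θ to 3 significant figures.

k ≈ 11.6, θ ≈ 32.6

Gamma(k,θ) with k>1 has mode (k−1)θ, so θ = 346/(k−1).
Need P(X < 578) = 0.95 with θ tied to k this way. Start at k = 2, θ = 346: P(X<578) ≈ 0.498.
Too low — raise k to concentrate. Iterating converges to k ≈ 11.6.
Then θ = 346/(11.6−1) ≈ 32.6.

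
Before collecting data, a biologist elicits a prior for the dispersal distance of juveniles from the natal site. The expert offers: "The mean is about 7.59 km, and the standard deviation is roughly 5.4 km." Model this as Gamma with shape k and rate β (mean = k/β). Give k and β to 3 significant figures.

k ≈ 1.98, β ≈ 0.26

For Gamma(k, rate β): mean = k/β, variance = k/β², so CV = 1/√k.
CV = SD/mean = 5.4/7.59 = 0.7115, hence k = 1/CV² = 1.98.
Then β = k/mean = 1.98/7.59 = 0.26.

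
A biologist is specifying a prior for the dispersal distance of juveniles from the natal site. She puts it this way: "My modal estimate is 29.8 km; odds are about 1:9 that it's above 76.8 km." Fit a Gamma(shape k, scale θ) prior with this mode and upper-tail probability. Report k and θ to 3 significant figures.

k ≈ 3.14, θ ≈ 13.9

Gamma(k,θ) with k>1 has mode (k−1)θ, so θ = 29.8/(k−1).
Need P(X < 76.8) = 0.9 with θ tied to k this way. Start at k = 2, θ = 29.8: P(X<76.8) ≈ 0.728.
Too low — raise k to concentrate. Iterating converges to k ≈ 3.14.
Then θ = 29.8/(3.14−1) ≈ 13.9.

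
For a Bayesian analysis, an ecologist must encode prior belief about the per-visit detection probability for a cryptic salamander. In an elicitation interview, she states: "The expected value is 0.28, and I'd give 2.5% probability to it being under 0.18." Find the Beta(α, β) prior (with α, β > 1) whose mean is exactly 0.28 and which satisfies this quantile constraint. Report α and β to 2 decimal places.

With mean 0.28 fixed, write α = 0.28s, β = 0.72s where s = α+β.
Need P(θ < 0.18) = 0.025 under Beta(0.28s, 0.72s). Normal approximation: (q−m)/√(m(1−m)/s) ≈ z_{0.025} = -1.96, so s ≈ 0.28·0.72·(-1.96)²/(0.18−0.28)² = 77.4.
At s = 77.4: P(θ<0.18) ≈ 0.017. Adjusting to match 0.025 gives s ≈ 67.04.
So α = 0.28·67.04 ≈ 18.77, β = 0.72·67.04 ≈ 48.27.

α ≈ 18.77, β ≈ 48.27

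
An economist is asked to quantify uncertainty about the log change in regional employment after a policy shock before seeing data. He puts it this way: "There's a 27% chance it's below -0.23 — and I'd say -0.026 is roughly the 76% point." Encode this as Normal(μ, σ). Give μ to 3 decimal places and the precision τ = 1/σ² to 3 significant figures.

μ = -0.135, τ = 41.8

The p-quantile of Normal(μ,σ) is μ + z_p·σ, with z_{0.27} = -0.6128 and z_{0.76} = 0.7063.
Eliminate σ: μ = (z₂·x₁ − z₁·x₂)/(z₂ − z₁) = (0.7063·-0.23 − (-0.6128)·-0.026)/1.319 = -0.135.
Then σ = (x₂ − x₁)/(z₂ − z₁) = (-0.026 − -0.23)/1.319 = 0.155.
Precision τ = 1/σ² = 1/0.1546² = 41.8.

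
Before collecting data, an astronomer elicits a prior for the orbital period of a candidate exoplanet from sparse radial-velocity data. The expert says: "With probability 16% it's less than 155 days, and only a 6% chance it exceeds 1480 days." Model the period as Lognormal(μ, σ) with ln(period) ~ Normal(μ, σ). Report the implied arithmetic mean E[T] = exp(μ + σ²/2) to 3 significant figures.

If T ~ Lognormal(μ,σ) then ln T ~ Normal(μ,σ), so the p-quantile of ln T is μ + z_p·σ.
ln(155) = 5.043 and ln(1480) = 7.3; z_{0.16} = -0.9945, z_{0.94} = 1.555.
σ = (7.3 − 5.043)/(1.555 − (-0.9945)) = 0.885.
μ = 5.043 − (-0.9945)·0.885 = 5.924.
E[T] = exp(μ + σ²/2) = exp(5.924 + 0.3917) = 553 days.

E[T] ≈ 553 days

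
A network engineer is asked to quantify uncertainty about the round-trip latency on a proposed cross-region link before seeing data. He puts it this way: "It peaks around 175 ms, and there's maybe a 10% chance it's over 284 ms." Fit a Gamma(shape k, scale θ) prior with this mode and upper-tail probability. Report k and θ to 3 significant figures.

k ≈ 9.03, θ ≈ 21.8

Gamma(k,θ) with k>1 has mode (k−1)θ, so θ = 175/(k−1).
Need P(X < 284) = 0.9 with θ tied to k this way. Start at k = 2, θ = 175: P(X<284) ≈ 0.482.
Too low — raise k to concentrate. Iterating converges to k ≈ 9.03.
Then θ = 175/(9.03−1) ≈ 21.8.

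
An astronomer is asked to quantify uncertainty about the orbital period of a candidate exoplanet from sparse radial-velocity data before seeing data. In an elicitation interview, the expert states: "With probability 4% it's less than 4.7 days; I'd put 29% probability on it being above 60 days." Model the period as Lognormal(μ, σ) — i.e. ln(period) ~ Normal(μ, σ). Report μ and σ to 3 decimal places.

μ ≈ 3.483, σ ≈ 1.105

If T ~ Lognormal(μ,σ) then ln T ~ Normal(μ,σ), so the p-quantile of ln T is μ + z_p·σ.
ln(4.7) = 1.548 and ln(60) = 4.094; z_{0.04} = -1.751, z_{0.71} = 0.5534.
σ = (4.094 − 1.548)/(0.5534 − (-1.751)) = 1.105.
μ = 1.548 − (-1.751)·1.105 = 3.483.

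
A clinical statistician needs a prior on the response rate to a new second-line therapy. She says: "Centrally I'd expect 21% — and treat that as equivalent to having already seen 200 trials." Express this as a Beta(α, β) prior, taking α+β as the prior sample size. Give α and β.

Under the effective-sample-size interpretation, Beta(α, β) has prior mean α/(α+β) and prior sample size α+β.
So α+β = 200 and α/(α+β) = 0.21, giving α = 0.21·200 = 42 and β = 200 − 42 = 158.

α = 42, β = 158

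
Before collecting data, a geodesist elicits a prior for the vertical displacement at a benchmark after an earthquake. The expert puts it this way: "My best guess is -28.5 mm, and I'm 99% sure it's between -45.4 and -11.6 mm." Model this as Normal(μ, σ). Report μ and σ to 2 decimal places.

μ = -28.50, σ = 6.56

A symmetric 99% interval runs μ ± z·σ with z = 2.576.
Half-width = 16.9, so σ = 16.9/2.576 = 6.56.
μ is the stated best guess, -28.50.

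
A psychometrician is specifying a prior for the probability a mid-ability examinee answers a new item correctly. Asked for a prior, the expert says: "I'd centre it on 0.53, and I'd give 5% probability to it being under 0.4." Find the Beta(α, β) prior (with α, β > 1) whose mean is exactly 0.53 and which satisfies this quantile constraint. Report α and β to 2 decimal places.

With mean 0.53 fixed, write α = 0.53s, β = 0.47s where s = α+β.
Need P(θ < 0.4) = 0.05 under Beta(0.53s, 0.47s). Normal approximation: (q−m)/√(m(1−m)/s) ≈ z_{0.05} = -1.64, so s ≈ 0.53·0.47·(-1.64)²/(0.4−0.53)² = 39.9.
At s = 39.9: P(θ<0.4) ≈ 0.049. Adjusting to match 0.05 gives s ≈ 39.54.
So α = 0.53·39.54 ≈ 20.96, β = 0.47·39.54 ≈ 18.58.

α ≈ 20.96, β ≈ 18.58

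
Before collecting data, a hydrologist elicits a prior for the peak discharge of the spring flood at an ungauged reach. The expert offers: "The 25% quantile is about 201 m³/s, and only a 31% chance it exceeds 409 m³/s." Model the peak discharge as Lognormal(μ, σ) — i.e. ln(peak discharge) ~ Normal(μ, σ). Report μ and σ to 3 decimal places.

If T ~ Lognormal(μ,σ) then ln T ~ Normal(μ,σ), so the p-quantile of ln T is μ + z_p·σ.
ln(201) = 5.303 and ln(409) = 6.014; z_{0.25} = -0.6745, z_{0.69} = 0.4959.
σ = (6.014 − 5.303)/(0.4959 − (-0.6745)) = 0.607.
μ = 5.303 − (-0.6745)·0.607 = 5.713.

μ ≈ 5.713, σ ≈ 0.607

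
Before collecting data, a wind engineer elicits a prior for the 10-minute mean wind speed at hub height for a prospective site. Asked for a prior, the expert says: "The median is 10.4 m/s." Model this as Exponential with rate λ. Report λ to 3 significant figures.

Exponential median = ln 2 / λ, so λ = ln 2 / 10.4 = 0.0666.

λ ≈ 0.0666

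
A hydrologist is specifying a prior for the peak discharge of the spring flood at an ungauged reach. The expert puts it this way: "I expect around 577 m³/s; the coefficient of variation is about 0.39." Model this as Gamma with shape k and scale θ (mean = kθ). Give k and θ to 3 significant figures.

k ≈ 6.57, θ ≈ 87.8

For Gamma(k, scale θ): mean = kθ, variance = kθ², so CV = 1/√k.
CV = 0.39, hence k = 1/CV² = 6.57.
Then θ = mean/k = 577/6.57 = 87.8.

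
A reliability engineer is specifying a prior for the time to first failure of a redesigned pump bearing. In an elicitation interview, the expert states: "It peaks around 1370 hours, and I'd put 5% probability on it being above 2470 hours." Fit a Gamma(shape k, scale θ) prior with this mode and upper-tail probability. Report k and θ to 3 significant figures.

Gamma(k,θ) with k>1 has mode (k−1)θ, so θ = 1370/(k−1).
Need P(X < 2470) = 0.95 with θ tied to k this way. Start at k = 2, θ = 1370: P(X<2470) ≈ 0.538.
Too low — raise k to concentrate. Iterating converges to k ≈ 9.02.
Then θ = 1370/(9.02−1) ≈ 171.

k ≈ 9.02, θ ≈ 171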